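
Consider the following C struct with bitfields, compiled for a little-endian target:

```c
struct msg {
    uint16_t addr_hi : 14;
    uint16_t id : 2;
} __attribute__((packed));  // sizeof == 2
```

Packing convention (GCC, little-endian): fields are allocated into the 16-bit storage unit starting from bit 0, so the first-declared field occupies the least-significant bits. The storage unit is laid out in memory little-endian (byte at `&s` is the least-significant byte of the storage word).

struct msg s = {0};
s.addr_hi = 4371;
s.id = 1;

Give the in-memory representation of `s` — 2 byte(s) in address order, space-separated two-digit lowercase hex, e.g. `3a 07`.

13 51

addr_hi (14b) val=4371 bits=0x1113 at bit 0: 0x1113
id (2b) val=1 bits=0x1 at bit 14: 0x5113
word = 0x5113 → little-endian bytes:
  [0]=0x13  [1]=0x51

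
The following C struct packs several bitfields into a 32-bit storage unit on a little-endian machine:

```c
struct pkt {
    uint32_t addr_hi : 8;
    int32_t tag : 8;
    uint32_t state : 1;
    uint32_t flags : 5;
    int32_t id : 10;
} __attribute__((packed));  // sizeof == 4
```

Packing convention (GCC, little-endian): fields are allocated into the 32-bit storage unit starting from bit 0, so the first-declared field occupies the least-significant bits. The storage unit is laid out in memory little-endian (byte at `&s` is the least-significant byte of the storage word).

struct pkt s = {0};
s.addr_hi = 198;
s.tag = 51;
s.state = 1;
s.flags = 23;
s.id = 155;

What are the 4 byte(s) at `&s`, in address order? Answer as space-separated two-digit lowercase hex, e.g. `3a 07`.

c6 33 ef 26

addr_hi (8b) val=198 bits=0xc6 at bit 0: 0x000000c6
tag (8b) val=51 bits=0x33 at bit 8: 0x000033c6
state (1b) val=1 bits=0x1 at bit 16: 0x000133c6
flags (5b) val=23 bits=0x17 at bit 17: 0x002f33c6
id (10b) val=155 bits=0x9b at bit 22: 0x26ef33c6
word = 0x26ef33c6 → little-endian bytes:
  [0]=0xc6  [1]=0x33  [2]=0xef  [3]=0x26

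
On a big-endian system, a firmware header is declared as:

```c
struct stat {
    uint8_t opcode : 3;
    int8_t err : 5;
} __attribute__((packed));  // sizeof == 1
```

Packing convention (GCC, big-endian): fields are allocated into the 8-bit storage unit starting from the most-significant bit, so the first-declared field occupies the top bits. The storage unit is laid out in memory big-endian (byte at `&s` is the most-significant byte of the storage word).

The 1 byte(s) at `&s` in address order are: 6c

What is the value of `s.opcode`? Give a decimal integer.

3

[0]=0x6c (big-endian) → word 0x6c
opcode:3 @ bit 5 → (0x6c>>5)&0x7 = 0x3  ←
err:5 @ bit 0 → (0x6c>>0)&0x1f = 0xc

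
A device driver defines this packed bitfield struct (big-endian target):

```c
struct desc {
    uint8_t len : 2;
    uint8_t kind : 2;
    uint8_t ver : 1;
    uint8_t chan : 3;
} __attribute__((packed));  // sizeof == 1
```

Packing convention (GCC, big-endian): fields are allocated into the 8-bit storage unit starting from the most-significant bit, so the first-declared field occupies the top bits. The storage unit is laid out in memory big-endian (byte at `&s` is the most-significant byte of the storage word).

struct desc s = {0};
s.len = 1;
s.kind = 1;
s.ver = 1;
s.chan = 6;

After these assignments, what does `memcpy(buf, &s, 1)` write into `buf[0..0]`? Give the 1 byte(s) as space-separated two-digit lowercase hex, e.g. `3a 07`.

[6+:2] len=1 & 0x3 = 0x1; word=0x40
[4+:2] kind=1 & 0x3 = 0x1; word=0x50
[3+:1] ver=1 & 0x1 = 0x1; word=0x58
[0+:3] chan=6 & 0x7 = 0x6; word=0x5e
word = 0x5e → big-endian bytes:
  [0]=0x5e

5e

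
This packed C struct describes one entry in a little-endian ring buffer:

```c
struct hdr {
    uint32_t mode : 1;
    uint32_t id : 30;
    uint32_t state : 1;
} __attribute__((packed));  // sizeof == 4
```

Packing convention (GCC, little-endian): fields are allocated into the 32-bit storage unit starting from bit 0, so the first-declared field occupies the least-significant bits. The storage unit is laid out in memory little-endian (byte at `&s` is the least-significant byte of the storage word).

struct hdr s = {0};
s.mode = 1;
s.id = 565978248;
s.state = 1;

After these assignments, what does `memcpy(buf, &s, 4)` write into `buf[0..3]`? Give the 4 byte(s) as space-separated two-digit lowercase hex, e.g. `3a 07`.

[0+:1] mode=1 & 0x1 = 0x1; word=0x00000001
[1+:30] id=565978248 & 0x3fffffff = 0x21bc2488; word=0x43784911
[31+:1] state=1 & 0x1 = 0x1; word=0xc3784911
word = 0xc3784911 → little-endian bytes:
  [0]=0x11  [1]=0x49  [2]=0x78  [3]=0xc3

11 49 78 c3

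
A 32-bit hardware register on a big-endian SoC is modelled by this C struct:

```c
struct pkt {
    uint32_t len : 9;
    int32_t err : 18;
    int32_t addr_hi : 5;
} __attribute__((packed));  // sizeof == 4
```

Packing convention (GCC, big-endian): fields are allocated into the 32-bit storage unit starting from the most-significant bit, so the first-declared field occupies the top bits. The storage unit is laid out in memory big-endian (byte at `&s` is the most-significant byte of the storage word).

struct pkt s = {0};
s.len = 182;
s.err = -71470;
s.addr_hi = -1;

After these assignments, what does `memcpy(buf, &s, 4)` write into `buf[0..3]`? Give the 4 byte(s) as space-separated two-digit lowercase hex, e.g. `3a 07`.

len:9 = 182 → 0xb6 << 23 → word 0x5b000000
err:18 = -71470 → 0x2e8d2 << 5 → word 0x5b5d1a40
addr_hi:5 = -1 → 0x1f << 0 → word 0x5b5d1a5f
word = 0x5b5d1a5f → big-endian bytes:
  [0]=0x5b  [1]=0x5d  [2]=0x1a  [3]=0x5f

5b 5d 1a 5f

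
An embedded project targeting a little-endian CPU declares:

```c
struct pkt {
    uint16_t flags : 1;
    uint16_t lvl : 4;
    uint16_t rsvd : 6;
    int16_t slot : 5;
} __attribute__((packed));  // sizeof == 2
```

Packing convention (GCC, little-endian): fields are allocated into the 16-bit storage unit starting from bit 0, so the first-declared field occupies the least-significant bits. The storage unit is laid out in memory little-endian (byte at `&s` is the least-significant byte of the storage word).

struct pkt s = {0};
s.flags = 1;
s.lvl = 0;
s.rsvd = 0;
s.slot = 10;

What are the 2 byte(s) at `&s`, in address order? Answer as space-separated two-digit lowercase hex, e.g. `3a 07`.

01 50

flags (1b) val=1 bits=0x1 at bit 0: 0x0001
lvl (4b) val=0 bits=0x0 at bit 1: 0x0001
rsvd (6b) val=0 bits=0x0 at bit 5: 0x0001
slot (5b) val=10 bits=0xa at bit 11: 0x5001
word = 0x5001 → little-endian bytes:
  [0]=0x01  [1]=0x50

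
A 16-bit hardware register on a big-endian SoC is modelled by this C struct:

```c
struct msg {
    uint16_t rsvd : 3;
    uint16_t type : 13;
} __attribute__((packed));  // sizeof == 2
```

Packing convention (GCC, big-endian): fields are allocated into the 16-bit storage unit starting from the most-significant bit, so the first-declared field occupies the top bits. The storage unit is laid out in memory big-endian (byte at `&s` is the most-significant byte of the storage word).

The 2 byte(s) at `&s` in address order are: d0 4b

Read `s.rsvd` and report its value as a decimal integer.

6

[0]=0xd0 [1]=0x4b (big-endian) → word 0xd04b
rsvd [13+:3] = (word>>13) & 0x7 = 6  ←
type [0+:13] = (word>>0) & 0x1fff = 4171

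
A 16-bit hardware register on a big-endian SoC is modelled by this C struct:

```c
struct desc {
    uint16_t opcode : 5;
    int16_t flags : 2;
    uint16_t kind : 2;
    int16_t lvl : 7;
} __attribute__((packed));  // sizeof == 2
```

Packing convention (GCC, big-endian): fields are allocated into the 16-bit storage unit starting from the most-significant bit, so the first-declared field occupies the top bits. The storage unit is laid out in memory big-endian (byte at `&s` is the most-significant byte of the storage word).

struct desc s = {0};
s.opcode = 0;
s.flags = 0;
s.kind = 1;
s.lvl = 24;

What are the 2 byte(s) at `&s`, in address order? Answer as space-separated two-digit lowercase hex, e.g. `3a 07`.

00 98

opcode:5 = 0 → 0x0 << 11 → word 0x0000
flags:2 = 0 → 0x0 << 9 → word 0x0000
kind:2 = 1 → 0x1 << 7 → word 0x0080
lvl:7 = 24 → 0x18 << 0 → word 0x0098
word = 0x0098 → big-endian bytes:
  [0]=0x00  [1]=0x98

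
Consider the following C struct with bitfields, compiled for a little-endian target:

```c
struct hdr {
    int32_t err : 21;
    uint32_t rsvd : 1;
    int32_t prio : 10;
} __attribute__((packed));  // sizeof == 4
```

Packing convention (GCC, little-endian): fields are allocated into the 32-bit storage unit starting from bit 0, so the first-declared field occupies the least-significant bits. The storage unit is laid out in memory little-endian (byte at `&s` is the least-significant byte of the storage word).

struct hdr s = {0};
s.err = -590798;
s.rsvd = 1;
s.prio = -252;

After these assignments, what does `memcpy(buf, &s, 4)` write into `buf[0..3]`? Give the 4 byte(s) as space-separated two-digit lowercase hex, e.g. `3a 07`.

32 fc 36 c1

err (21b) val=-590798 bits=0x16fc32 at bit 0: 0x0016fc32
rsvd (1b) val=1 bits=0x1 at bit 21: 0x0036fc32
prio (10b) val=-252 bits=0x304 at bit 22: 0xc136fc32
word = 0xc136fc32 → little-endian bytes:
  [0]=0x32  [1]=0xfc  [2]=0x36  [3]=0xc1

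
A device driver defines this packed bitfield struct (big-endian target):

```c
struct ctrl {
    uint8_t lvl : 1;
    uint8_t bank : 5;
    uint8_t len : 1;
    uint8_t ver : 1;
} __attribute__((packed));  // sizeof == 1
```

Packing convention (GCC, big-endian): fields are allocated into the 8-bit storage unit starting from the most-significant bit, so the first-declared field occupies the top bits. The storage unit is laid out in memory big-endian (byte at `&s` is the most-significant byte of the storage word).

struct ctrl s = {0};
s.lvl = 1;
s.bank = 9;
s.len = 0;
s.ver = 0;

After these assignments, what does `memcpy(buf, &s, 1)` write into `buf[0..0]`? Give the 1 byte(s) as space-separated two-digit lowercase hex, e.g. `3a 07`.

lvl (1b) val=1 bits=0x1 at bit 7: 0x80
bank (5b) val=9 bits=0x9 at bit 2: 0xa4
len (1b) val=0 bits=0x0 at bit 1: 0xa4
ver (1b) val=0 bits=0x0 at bit 0: 0xa4
word = 0xa4 → big-endian bytes:
  [0]=0xa4

a4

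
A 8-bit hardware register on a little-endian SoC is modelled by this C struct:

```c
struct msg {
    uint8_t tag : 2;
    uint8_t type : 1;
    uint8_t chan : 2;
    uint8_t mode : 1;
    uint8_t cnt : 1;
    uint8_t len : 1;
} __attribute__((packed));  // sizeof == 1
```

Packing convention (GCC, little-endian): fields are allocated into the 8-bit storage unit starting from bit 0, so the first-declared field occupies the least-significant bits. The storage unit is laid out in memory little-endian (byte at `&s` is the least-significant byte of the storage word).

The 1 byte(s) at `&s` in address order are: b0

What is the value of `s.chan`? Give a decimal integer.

2

[0]=0xb0 (little-endian) → word 0xb0
tag:2 @ bit 0 → (0xb0>>0)&0x3 = 0x0
type:1 @ bit 2 → (0xb0>>2)&0x1 = 0x0
chan:2 @ bit 3 → (0xb0>>3)&0x3 = 0x2  ←
mode:1 @ bit 5 → (0xb0>>5)&0x1 = 0x1
cnt:1 @ bit 6 → (0xb0>>6)&0x1 = 0x0
len:1 @ bit 7 → (0xb0>>7)&0x1 = 0x1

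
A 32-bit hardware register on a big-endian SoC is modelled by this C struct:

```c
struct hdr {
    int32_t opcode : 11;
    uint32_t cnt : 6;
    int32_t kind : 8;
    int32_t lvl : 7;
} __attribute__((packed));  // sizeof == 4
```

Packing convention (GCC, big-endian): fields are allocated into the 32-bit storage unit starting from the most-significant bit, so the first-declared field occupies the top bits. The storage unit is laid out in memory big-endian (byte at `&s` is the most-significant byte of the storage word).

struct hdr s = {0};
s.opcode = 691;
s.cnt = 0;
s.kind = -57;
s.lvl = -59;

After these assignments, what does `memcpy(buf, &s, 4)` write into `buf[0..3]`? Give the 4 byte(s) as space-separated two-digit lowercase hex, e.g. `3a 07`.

56 60 63 c5

opcode (11b) val=691 bits=0x2b3 at bit 21: 0x56600000
cnt (6b) val=0 bits=0x0 at bit 15: 0x56600000
kind (8b) val=-57 bits=0xc7 at bit 7: 0x56606380
lvl (7b) val=-59 bits=0x45 at bit 0: 0x566063c5
word = 0x566063c5 → big-endian bytes:
  [0]=0x56  [1]=0x60  [2]=0x63  [3]=0xc5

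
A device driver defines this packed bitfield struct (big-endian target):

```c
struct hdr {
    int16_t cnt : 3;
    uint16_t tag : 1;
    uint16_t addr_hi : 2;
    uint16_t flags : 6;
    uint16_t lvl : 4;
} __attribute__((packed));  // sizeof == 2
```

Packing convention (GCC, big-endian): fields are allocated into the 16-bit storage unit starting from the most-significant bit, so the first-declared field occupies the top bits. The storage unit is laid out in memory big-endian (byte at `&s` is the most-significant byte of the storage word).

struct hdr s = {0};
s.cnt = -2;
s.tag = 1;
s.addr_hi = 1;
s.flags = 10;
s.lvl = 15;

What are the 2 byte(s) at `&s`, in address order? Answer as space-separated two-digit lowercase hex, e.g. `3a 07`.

d4 af

cnt:3 = -2 → 0x6 << 13 → word 0xc000
tag:1 = 1 → 0x1 << 12 → word 0xd000
addr_hi:2 = 1 → 0x1 << 10 → word 0xd400
flags:6 = 10 → 0xa << 4 → word 0xd4a0
lvl:4 = 15 → 0xf << 0 → word 0xd4af
word = 0xd4af → big-endian bytes:
  [0]=0xd4  [1]=0xaf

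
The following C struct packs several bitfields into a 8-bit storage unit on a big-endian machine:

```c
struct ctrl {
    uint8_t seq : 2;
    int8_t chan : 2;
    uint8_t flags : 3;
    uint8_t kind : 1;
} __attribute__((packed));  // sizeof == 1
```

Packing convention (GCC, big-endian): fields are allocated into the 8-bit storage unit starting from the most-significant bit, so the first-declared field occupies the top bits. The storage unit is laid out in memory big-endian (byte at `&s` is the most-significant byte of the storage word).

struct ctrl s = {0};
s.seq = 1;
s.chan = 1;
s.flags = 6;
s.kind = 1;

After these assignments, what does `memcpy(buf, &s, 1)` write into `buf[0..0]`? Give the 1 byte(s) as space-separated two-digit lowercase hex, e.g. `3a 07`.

5d

seq:2 = 1 → 0x1 << 6 → word 0x40
chan:2 = 1 → 0x1 << 4 → word 0x50
flags:3 = 6 → 0x6 << 1 → word 0x5c
kind:1 = 1 → 0x1 << 0 → word 0x5d
word = 0x5d → big-endian bytes:
  [0]=0x5d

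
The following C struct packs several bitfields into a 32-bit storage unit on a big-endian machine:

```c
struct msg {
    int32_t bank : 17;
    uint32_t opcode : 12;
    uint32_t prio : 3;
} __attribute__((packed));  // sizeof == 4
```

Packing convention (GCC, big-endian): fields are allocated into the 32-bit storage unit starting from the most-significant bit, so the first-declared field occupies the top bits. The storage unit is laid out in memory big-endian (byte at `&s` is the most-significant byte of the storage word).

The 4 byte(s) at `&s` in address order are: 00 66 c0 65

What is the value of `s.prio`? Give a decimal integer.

[0]=0x00 [1]=0x66 [2]=0xc0 [3]=0x65 (big-endian) → word 0x0066c065
bank:17 @ bit 15 → (0x0066c065>>15)&0x1ffff = 0xcd
opcode:12 @ bit 3 → (0x0066c065>>3)&0xfff = 0x80c
prio:3 @ bit 0 → (0x0066c065>>0)&0x7 = 0x5  ←

5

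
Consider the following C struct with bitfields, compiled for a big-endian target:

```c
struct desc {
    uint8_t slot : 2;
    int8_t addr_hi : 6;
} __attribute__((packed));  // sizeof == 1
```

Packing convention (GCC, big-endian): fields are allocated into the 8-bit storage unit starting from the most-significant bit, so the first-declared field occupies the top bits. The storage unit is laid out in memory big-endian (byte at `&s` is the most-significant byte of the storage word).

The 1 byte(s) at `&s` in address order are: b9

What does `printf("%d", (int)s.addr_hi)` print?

[0]=0xb9 (big-endian) → word 0xb9
slot [6+:2] = (word>>6) & 0x3 = 2
addr_hi [0+:6] = (word>>0) & 0x3f = 57  ←
addr_hi signed 6b, MSB=1: 57 - 64 = -7

-7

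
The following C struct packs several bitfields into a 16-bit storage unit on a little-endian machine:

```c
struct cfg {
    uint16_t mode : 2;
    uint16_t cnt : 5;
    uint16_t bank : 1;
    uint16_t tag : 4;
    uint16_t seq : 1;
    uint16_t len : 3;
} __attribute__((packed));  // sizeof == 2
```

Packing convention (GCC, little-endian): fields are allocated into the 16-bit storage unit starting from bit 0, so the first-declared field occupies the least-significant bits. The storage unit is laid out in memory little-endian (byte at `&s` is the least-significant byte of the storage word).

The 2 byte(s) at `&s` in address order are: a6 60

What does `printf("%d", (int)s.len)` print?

[0]=0xa6 [1]=0x60 (little-endian) → word 0x60a6
mode:2 @ bit 0 → (0x60a6>>0)&0x3 = 0x2
cnt:5 @ bit 2 → (0x60a6>>2)&0x1f = 0x9
bank:1 @ bit 7 → (0x60a6>>7)&0x1 = 0x1
tag:4 @ bit 8 → (0x60a6>>8)&0xf = 0x0
seq:1 @ bit 12 → (0x60a6>>12)&0x1 = 0x0
len:3 @ bit 13 → (0x60a6>>13)&0x7 = 0x3  ←

3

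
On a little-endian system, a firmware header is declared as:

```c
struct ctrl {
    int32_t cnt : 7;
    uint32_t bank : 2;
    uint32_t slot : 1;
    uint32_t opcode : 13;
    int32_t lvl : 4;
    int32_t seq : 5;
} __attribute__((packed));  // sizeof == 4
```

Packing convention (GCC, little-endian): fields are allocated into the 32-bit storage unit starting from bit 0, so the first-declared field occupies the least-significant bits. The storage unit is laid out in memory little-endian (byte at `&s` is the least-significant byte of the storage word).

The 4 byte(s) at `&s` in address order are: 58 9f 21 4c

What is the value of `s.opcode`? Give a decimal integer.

[0]=0x58 [1]=0x9f [2]=0x21 [3]=0x4c (little-endian) → word 0x4c219f58
cnt [0+:7] = (word>>0) & 0x7f = 88
bank [7+:2] = (word>>7) & 0x3 = 2
slot [9+:1] = (word>>9) & 0x1 = 1
opcode [10+:13] = (word>>10) & 0x1fff = 2151  ←
lvl [23+:4] = (word>>23) & 0xf = 8
seq [27+:5] = (word>>27) & 0x1f = 9

2151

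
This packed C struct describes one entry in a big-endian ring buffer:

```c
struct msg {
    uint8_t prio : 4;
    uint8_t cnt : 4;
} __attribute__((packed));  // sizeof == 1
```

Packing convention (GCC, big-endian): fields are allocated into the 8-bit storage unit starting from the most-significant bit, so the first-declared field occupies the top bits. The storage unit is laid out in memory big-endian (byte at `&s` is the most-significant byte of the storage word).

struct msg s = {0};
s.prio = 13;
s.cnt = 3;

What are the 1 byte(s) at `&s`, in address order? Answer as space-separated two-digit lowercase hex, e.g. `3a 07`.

d3

prio (4b) val=13 bits=0xd at bit 4: 0xd0
cnt (4b) val=3 bits=0x3 at bit 0: 0xd3
word = 0xd3 → big-endian bytes:
  [0]=0xd3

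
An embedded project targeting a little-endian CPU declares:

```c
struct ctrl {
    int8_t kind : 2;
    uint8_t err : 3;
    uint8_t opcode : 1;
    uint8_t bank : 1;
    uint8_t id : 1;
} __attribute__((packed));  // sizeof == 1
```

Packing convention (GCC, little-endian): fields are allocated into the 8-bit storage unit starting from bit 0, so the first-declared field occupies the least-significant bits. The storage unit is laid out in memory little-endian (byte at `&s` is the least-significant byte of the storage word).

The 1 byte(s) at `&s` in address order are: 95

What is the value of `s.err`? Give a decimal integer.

5

[0]=0x95 (little-endian) → word 0x95
kind [0+:2] = (word>>0) & 0x3 = 1
err [2+:3] = (word>>2) & 0x7 = 5  ←
opcode [5+:1] = (word>>5) & 0x1 = 0
bank [6+:1] = (word>>6) & 0x1 = 0
id [7+:1] = (word>>7) & 0x1 = 1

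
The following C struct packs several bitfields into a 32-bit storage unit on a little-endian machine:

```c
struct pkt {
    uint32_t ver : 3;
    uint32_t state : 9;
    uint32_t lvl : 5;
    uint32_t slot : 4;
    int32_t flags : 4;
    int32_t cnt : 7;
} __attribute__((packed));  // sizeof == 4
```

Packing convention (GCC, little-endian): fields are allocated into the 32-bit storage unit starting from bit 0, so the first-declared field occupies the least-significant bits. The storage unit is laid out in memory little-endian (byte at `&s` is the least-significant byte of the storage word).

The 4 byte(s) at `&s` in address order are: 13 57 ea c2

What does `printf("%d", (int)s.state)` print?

[0]=0x13 [1]=0x57 [2]=0xea [3]=0xc2 (little-endian) → word 0xc2ea5713
ver:3 @ bit 0 → (0xc2ea5713>>0)&0x7 = 0x3
state:9 @ bit 3 → (0xc2ea5713>>3)&0x1ff = 0xe2  ←
lvl:5 @ bit 12 → (0xc2ea5713>>12)&0x1f = 0x5
slot:4 @ bit 17 → (0xc2ea5713>>17)&0xf = 0x5
flags:4 @ bit 21 → (0xc2ea5713>>21)&0xf = 0x7
cnt:7 @ bit 25 → (0xc2ea5713>>25)&0x7f = 0x61

226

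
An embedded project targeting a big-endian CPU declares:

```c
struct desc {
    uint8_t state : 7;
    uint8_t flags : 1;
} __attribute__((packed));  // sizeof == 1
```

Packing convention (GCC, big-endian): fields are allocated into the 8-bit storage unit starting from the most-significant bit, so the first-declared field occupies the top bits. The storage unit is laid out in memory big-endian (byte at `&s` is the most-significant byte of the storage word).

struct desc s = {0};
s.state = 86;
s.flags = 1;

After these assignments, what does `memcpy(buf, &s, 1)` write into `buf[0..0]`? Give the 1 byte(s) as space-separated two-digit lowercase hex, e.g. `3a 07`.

ad

state:7 = 86 → 0x56 << 1 → word 0xac
flags:1 = 1 → 0x1 << 0 → word 0xad
word = 0xad → big-endian bytes:
  [0]=0xad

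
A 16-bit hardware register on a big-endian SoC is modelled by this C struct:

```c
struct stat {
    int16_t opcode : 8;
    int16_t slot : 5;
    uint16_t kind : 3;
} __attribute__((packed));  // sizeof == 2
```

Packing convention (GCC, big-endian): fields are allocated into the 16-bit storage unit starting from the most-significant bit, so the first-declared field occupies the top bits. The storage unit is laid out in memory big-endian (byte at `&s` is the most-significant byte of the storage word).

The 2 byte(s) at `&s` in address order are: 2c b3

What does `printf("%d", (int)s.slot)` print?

[0]=0x2c [1]=0xb3 (big-endian) → word 0x2cb3
opcode:8 @ bit 8 → (0x2cb3>>8)&0xff = 0x2c
slot:5 @ bit 3 → (0x2cb3>>3)&0x1f = 0x16  ←
kind:3 @ bit 0 → (0x2cb3>>0)&0x7 = 0x3
slot signed 5b, MSB=1: 22 - 32 = -10

-10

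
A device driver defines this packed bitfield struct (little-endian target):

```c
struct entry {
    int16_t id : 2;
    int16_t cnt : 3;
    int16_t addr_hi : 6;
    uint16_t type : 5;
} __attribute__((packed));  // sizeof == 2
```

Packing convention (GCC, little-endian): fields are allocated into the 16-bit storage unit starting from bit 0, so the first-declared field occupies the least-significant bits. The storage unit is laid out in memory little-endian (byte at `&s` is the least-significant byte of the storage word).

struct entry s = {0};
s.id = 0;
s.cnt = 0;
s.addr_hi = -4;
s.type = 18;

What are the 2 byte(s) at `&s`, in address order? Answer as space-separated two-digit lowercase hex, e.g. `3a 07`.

[0+:2] id=0 & 0x3 = 0x0; word=0x0000
[2+:3] cnt=0 & 0x7 = 0x0; word=0x0000
[5+:6] addr_hi=-4 & 0x3f = 0x3c; word=0x0780
[11+:5] type=18 & 0x1f = 0x12; word=0x9780
word = 0x9780 → little-endian bytes:
  [0]=0x80  [1]=0x97

80 97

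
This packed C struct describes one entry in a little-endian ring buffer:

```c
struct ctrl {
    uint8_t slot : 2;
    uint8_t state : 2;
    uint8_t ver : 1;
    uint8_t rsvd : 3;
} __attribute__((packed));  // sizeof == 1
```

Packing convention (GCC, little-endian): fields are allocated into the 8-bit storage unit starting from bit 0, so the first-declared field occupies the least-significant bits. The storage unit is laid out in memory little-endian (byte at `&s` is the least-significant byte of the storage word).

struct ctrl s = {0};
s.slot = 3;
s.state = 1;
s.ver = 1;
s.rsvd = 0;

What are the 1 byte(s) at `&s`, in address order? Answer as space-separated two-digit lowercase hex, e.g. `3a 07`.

[0+:2] slot=3 & 0x3 = 0x3; word=0x03
[2+:2] state=1 & 0x3 = 0x1; word=0x07
[4+:1] ver=1 & 0x1 = 0x1; word=0x17
[5+:3] rsvd=0 & 0x7 = 0x0; word=0x17
word = 0x17 → little-endian bytes:
  [0]=0x17

17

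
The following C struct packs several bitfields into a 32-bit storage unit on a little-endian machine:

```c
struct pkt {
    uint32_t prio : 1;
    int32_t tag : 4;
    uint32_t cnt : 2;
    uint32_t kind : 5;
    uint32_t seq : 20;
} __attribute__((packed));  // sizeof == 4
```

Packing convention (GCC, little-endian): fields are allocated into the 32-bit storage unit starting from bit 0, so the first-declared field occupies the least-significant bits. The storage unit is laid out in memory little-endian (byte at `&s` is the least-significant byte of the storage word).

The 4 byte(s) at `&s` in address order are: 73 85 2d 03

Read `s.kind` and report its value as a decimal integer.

10

[0]=0x73 [1]=0x85 [2]=0x2d [3]=0x03 (little-endian) → word 0x032d8573
prio:1 @ bit 0 → (0x032d8573>>0)&0x1 = 0x1
tag:4 @ bit 1 → (0x032d8573>>1)&0xf = 0x9
cnt:2 @ bit 5 → (0x032d8573>>5)&0x3 = 0x3
kind:5 @ bit 7 → (0x032d8573>>7)&0x1f = 0xa  ←
seq:20 @ bit 12 → (0x032d8573>>12)&0xfffff = 0x32d8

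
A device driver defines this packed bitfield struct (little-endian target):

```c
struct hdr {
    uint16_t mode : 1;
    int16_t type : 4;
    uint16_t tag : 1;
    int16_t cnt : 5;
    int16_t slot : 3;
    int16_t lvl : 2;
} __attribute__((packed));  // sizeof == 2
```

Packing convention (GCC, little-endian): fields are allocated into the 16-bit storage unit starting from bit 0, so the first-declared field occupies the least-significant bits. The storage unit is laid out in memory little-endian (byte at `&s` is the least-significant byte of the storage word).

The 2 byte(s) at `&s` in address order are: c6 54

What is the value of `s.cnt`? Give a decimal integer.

-13

[0]=0xc6 [1]=0x54 (little-endian) → word 0x54c6
mode:1 @ bit 0 → (0x54c6>>0)&0x1 = 0x0
type:4 @ bit 1 → (0x54c6>>1)&0xf = 0x3
tag:1 @ bit 5 → (0x54c6>>5)&0x1 = 0x0
cnt:5 @ bit 6 → (0x54c6>>6)&0x1f = 0x13  ←
slot:3 @ bit 11 → (0x54c6>>11)&0x7 = 0x2
lvl:2 @ bit 14 → (0x54c6>>14)&0x3 = 0x1
cnt signed 5b, MSB=1: 19 - 32 = -13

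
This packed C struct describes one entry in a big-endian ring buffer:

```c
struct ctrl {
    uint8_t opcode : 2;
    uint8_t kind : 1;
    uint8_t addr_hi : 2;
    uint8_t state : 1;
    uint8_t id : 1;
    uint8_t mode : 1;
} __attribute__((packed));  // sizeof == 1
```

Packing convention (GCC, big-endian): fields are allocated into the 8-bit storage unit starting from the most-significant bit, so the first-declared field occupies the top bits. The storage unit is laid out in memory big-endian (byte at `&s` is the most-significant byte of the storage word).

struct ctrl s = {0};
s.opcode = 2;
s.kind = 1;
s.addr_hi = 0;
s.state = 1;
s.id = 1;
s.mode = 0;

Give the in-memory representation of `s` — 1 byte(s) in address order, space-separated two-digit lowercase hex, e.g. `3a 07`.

opcode:2 = 2 → 0x2 << 6 → word 0x80
kind:1 = 1 → 0x1 << 5 → word 0xa0
addr_hi:2 = 0 → 0x0 << 3 → word 0xa0
state:1 = 1 → 0x1 << 2 → word 0xa4
id:1 = 1 → 0x1 << 1 → word 0xa6
mode:1 = 0 → 0x0 << 0 → word 0xa6
word = 0xa6 → big-endian bytes:
  [0]=0xa6

a6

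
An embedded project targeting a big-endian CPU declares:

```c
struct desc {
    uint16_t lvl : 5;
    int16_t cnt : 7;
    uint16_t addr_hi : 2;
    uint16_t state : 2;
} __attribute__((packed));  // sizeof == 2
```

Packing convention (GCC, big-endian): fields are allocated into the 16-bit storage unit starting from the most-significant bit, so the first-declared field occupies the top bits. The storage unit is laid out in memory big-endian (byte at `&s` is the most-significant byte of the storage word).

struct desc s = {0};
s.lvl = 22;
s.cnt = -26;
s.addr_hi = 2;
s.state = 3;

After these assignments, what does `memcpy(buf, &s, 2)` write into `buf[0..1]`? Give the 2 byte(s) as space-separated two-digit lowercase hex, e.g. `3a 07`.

[11+:5] lvl=22 & 0x1f = 0x16; word=0xb000
[4+:7] cnt=-26 & 0x7f = 0x66; word=0xb660
[2+:2] addr_hi=2 & 0x3 = 0x2; word=0xb668
[0+:2] state=3 & 0x3 = 0x3; word=0xb66b
word = 0xb66b → big-endian bytes:
  [0]=0xb6  [1]=0x6b

b6 6b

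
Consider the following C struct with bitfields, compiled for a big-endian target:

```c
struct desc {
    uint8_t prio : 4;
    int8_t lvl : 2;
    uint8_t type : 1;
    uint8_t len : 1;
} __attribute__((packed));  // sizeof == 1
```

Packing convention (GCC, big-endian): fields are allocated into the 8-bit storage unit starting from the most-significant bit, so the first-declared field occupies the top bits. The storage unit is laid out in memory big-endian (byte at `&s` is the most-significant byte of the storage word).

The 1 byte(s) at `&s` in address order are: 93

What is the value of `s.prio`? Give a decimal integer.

9

[0]=0x93 (big-endian) → word 0x93
prio:4 @ bit 4 → (0x93>>4)&0xf = 0x9  ←
lvl:2 @ bit 2 → (0x93>>2)&0x3 = 0x0
type:1 @ bit 1 → (0x93>>1)&0x1 = 0x1
len:1 @ bit 0 → (0x93>>0)&0x1 = 0x1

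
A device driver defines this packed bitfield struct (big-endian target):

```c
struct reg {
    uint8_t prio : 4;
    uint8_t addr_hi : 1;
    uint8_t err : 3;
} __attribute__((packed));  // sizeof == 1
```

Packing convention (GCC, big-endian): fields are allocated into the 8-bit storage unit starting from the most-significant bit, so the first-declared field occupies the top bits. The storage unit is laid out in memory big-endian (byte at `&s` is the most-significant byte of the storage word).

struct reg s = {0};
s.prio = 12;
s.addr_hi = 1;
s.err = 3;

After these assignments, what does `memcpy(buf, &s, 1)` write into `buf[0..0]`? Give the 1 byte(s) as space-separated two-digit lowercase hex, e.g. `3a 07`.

prio (4b) val=12 bits=0xc at bit 4: 0xc0
addr_hi (1b) val=1 bits=0x1 at bit 3: 0xc8
err (3b) val=3 bits=0x3 at bit 0: 0xcb
word = 0xcb → big-endian bytes:
  [0]=0xcb

cb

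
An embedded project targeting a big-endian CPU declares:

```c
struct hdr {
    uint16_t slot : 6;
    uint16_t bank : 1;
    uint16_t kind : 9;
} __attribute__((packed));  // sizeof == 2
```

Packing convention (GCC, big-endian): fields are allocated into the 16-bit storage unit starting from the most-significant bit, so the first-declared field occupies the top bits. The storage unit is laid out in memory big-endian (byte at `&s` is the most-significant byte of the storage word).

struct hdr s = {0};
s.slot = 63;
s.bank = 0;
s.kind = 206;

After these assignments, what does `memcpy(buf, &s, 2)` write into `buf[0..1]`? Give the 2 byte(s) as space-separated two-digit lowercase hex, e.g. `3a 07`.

fc ce

slot:6 = 63 → 0x3f << 10 → word 0xfc00
bank:1 = 0 → 0x0 << 9 → word 0xfc00
kind:9 = 206 → 0xce << 0 → word 0xfcce
word = 0xfcce → big-endian bytes:
  [0]=0xfc  [1]=0xce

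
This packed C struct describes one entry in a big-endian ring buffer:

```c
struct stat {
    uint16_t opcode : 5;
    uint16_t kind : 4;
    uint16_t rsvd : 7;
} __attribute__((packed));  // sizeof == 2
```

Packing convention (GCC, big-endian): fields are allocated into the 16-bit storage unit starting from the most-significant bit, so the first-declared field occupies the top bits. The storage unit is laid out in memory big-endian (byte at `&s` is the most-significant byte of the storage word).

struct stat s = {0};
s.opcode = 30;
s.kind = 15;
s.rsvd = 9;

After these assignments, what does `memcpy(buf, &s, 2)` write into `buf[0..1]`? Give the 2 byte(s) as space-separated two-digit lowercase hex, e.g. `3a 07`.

f7 89

opcode (5b) val=30 bits=0x1e at bit 11: 0xf000
kind (4b) val=15 bits=0xf at bit 7: 0xf780
rsvd (7b) val=9 bits=0x9 at bit 0: 0xf789
word = 0xf789 → big-endian bytes:
  [0]=0xf7  [1]=0x89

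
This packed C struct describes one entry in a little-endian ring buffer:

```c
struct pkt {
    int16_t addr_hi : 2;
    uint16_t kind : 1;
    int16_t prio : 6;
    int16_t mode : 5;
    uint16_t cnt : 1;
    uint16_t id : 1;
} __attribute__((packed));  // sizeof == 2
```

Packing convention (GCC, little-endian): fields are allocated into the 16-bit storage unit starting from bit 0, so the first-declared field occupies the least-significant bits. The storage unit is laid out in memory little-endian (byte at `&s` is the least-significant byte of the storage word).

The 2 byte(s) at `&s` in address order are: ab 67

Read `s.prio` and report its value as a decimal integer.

-11

[0]=0xab [1]=0x67 (little-endian) → word 0x67ab
addr_hi:2 @ bit 0 → (0x67ab>>0)&0x3 = 0x3
kind:1 @ bit 2 → (0x67ab>>2)&0x1 = 0x0
prio:6 @ bit 3 → (0x67ab>>3)&0x3f = 0x35  ←
mode:5 @ bit 9 → (0x67ab>>9)&0x1f = 0x13
cnt:1 @ bit 14 → (0x67ab>>14)&0x1 = 0x1
id:1 @ bit 15 → (0x67ab>>15)&0x1 = 0x0
prio signed 6b, MSB=1: 53 - 64 = -11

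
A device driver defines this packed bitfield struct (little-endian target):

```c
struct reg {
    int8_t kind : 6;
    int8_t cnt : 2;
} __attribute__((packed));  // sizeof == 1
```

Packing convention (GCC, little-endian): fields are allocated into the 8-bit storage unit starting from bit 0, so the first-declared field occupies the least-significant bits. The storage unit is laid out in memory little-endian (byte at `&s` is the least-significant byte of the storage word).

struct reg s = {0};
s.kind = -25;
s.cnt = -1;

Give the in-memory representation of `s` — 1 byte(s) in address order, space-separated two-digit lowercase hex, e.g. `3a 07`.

kind (6b) val=-25 bits=0x27 at bit 0: 0x27
cnt (2b) val=-1 bits=0x3 at bit 6: 0xe7
word = 0xe7 → little-endian bytes:
  [0]=0xe7

e7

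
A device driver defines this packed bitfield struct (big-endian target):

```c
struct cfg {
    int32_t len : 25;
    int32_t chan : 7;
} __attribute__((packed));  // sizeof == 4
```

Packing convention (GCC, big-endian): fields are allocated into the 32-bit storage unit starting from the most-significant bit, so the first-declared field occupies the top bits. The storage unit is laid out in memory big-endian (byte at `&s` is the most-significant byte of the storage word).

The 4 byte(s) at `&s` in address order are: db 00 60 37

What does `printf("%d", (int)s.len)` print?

[0]=0xdb [1]=0x00 [2]=0x60 [3]=0x37 (big-endian) → word 0xdb006037
len:25 @ bit 7 → (0xdb006037>>7)&0x1ffffff = 0x1b600c0  ←
chan:7 @ bit 0 → (0xdb006037>>0)&0x7f = 0x37
len signed 25b, MSB=1: 28704960 - 33554432 = -4849472

-4849472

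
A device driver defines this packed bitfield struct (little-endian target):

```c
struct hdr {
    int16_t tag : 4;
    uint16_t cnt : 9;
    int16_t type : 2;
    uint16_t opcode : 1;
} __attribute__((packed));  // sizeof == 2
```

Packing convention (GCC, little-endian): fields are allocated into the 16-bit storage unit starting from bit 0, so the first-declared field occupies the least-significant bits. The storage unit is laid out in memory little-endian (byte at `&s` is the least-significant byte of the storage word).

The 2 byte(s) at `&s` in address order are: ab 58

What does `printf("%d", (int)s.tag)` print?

[0]=0xab [1]=0x58 (little-endian) → word 0x58ab
tag:4 @ bit 0 → (0x58ab>>0)&0xf = 0xb  ←
cnt:9 @ bit 4 → (0x58ab>>4)&0x1ff = 0x18a
type:2 @ bit 13 → (0x58ab>>13)&0x3 = 0x2
opcode:1 @ bit 15 → (0x58ab>>15)&0x1 = 0x0
tag signed 4b, MSB=1: 11 - 16 = -5

-5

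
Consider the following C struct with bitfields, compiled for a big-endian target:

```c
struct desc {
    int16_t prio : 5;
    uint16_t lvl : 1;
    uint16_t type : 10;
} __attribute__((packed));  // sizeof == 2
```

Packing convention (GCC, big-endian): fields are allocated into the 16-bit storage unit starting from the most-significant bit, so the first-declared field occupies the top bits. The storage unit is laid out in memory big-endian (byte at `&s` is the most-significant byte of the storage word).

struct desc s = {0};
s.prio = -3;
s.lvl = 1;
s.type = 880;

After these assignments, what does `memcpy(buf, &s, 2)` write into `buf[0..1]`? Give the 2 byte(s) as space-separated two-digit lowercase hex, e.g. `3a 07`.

prio:5 = -3 → 0x1d << 11 → word 0xe800
lvl:1 = 1 → 0x1 << 10 → word 0xec00
type:10 = 880 → 0x370 << 0 → word 0xef70
word = 0xef70 → big-endian bytes:
  [0]=0xef  [1]=0x70

ef 70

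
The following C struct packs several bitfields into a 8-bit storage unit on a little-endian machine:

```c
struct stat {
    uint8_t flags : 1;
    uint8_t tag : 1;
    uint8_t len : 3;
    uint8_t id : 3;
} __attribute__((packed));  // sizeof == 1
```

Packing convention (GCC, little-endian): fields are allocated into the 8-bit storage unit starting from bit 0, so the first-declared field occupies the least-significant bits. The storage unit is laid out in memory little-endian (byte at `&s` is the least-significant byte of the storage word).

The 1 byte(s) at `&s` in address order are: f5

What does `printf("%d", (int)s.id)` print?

[0]=0xf5 (little-endian) → word 0xf5
flags:1 @ bit 0 → (0xf5>>0)&0x1 = 0x1
tag:1 @ bit 1 → (0xf5>>1)&0x1 = 0x0
len:3 @ bit 2 → (0xf5>>2)&0x7 = 0x5
id:3 @ bit 5 → (0xf5>>5)&0x7 = 0x7  ←

7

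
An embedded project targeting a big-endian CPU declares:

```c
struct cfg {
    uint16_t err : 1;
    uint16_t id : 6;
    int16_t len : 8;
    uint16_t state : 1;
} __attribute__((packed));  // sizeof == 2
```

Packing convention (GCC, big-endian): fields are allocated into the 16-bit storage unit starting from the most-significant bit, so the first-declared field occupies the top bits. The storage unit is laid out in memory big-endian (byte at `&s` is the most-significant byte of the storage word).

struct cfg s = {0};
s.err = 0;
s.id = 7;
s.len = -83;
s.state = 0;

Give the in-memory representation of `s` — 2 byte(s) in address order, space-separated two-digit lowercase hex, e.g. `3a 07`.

err:1 = 0 → 0x0 << 15 → word 0x0000
id:6 = 7 → 0x7 << 9 → word 0x0e00
len:8 = -83 → 0xad << 1 → word 0x0f5a
state:1 = 0 → 0x0 << 0 → word 0x0f5a
word = 0x0f5a → big-endian bytes:
  [0]=0x0f  [1]=0x5a

0f 5a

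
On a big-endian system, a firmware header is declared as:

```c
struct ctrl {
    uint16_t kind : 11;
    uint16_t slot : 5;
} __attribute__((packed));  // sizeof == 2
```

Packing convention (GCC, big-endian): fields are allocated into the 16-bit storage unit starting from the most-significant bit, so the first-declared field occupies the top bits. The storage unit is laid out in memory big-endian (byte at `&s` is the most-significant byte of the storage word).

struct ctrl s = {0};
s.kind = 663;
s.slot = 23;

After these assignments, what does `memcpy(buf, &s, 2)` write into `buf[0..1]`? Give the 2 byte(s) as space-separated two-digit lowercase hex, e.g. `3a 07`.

kind:11 = 663 → 0x297 << 5 → word 0x52e0
slot:5 = 23 → 0x17 << 0 → word 0x52f7
word = 0x52f7 → big-endian bytes:
  [0]=0x52  [1]=0xf7

52 f7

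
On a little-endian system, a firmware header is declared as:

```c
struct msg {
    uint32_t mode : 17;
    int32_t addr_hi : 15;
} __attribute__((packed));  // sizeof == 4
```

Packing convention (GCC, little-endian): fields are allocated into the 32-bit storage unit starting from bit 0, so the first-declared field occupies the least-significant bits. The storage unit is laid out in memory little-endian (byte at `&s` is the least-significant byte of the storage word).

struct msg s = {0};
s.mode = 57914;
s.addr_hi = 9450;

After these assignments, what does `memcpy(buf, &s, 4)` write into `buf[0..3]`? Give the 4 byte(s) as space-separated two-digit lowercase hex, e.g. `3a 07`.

3a e2 d4 49

mode:17 = 57914 → 0xe23a << 0 → word 0x0000e23a
addr_hi:15 = 9450 → 0x24ea << 17 → word 0x49d4e23a
word = 0x49d4e23a → little-endian bytes:
  [0]=0x3a  [1]=0xe2  [2]=0xd4  [3]=0x49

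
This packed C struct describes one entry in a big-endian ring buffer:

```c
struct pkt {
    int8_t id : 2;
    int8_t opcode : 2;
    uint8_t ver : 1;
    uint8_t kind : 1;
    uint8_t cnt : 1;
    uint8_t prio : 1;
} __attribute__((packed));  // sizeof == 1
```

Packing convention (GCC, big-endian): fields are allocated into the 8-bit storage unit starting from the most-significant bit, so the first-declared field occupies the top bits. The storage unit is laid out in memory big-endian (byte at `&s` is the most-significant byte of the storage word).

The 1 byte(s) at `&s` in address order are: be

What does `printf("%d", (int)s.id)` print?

-2

[0]=0xbe (big-endian) → word 0xbe
id:2 @ bit 6 → (0xbe>>6)&0x3 = 0x2  ←
opcode:2 @ bit 4 → (0xbe>>4)&0x3 = 0x3
ver:1 @ bit 3 → (0xbe>>3)&0x1 = 0x1
kind:1 @ bit 2 → (0xbe>>2)&0x1 = 0x1
cnt:1 @ bit 1 → (0xbe>>1)&0x1 = 0x1
prio:1 @ bit 0 → (0xbe>>0)&0x1 = 0x0
id signed 2b, MSB=1: 2 - 4 = -2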